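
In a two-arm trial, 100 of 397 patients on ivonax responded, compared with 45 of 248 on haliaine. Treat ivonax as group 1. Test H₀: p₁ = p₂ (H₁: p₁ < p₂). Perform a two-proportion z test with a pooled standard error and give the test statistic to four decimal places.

z = 2.0847

p̂₁ = 100/397 ≈ 0.251889, p̂₂ = 45/248 ≈ 0.181452.
Pooled p̂ = (100+45)/(397+248) = 145/645 = 0.224806.
SE = √(p̂(1−p̂)(1/n₁+1/n₂)) = √(0.224806·0.775194·0.00655115) = √(0.00114166) = 0.033788.
z = (0.251889 − 0.181452)/0.033788 = 0.070437/0.033788 = 2.0847.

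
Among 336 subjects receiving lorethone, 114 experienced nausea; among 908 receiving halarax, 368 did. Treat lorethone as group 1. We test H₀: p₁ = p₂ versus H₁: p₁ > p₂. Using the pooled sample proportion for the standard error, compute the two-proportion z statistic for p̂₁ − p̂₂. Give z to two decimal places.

z = -2.12

p̂₁ = 114/336 = 0.3393, p̂₂ = 368/908 = 0.4053.
Pooled p̂ = (114+368)/(336+908) = 482/1244 = 0.3875.
SE = √(p̂(1−p̂)(1/n₁+1/n₂)) = √(0.3875·0.6125·0.00407751) = √(0.000967735) = 0.0311.
z = (0.3393 − 0.4053)/0.0311 = -0.0660/0.0311 = -2.12.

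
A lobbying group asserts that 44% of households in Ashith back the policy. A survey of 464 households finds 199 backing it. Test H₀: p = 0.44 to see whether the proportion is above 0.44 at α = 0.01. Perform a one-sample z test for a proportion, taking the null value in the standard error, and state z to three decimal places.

p̂ = 199/464 = 0.42888.
Under H₀, SE = √(0.44·0.56/464) = √(0.000531034) = 0.02304.
z = (0.42888 − 0.44)/0.02304 = -0.01112/0.02304 = -0.483.
p-value = P(Z > -0.483) ≈ 0.6853. With α = 0.01, fail to reject H₀.

z = -0.483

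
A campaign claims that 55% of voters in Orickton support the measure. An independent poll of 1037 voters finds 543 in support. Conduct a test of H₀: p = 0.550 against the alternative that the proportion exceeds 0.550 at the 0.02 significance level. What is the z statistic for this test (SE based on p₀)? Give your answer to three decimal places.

z = -1.707

p̂ = 543/1037 ≈ 0.52363.
Under H₀, SE = √(0.55·0.45/1037) = √(0.000238669) = 0.01545.
z = (0.52363 − 0.55)/0.01545 = -0.02637/0.01545 = -1.707.
p-value = P(Z > -1.707) ≈ 0.9561. With α = 0.02, fail to reject H₀.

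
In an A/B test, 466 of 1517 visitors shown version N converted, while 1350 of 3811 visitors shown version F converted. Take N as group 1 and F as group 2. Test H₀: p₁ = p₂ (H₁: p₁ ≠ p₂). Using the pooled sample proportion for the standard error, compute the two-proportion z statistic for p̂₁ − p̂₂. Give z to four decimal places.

z = -3.2700

p̂₁ = 466/1517 ≈ 0.3071852, p̂₂ = 1350/3811 ≈ 0.3542377.
Pooled p̂ = (466+1350)/(1517+3811) = 1816/5328 = 0.3408408.
SE = √(p̂(1−p̂)(1/n₁+1/n₂)) = √(0.3408408·0.6591592·0.000921594) = √(0.000207053) = 0.0143893.
z = (0.3071852 − 0.3542377)/0.0143893 = -0.0470525/0.0143893 = -3.2700.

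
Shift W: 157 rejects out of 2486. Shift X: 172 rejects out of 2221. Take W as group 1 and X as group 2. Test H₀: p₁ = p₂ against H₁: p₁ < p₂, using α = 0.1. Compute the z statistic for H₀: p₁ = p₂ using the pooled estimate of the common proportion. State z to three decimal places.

p̂₁ = 157/2486 = 0.063154, p̂₂ = 172/2221 = 0.077443.
Pooled p̂ = (157+172)/(2486+2221) = 329/4707 = 0.069896.
SE = √(p̂(1−p̂)(1/n₁+1/n₂)) = √(0.069896·0.930104·0.0008525) = √(5.54214e-05) = 0.007445.
z = (0.063154 − 0.077443)/0.007445 = -0.014289/0.007445 = -1.919.
p-value = P(Z < -1.919) ≈ 0.0275, so at α = 0.1 we reject H₀.

z = -1.919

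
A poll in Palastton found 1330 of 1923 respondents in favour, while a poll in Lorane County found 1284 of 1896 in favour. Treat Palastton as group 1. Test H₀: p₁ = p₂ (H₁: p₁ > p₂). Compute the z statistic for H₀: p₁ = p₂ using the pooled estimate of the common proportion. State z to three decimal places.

p̂₁ = 1330/1923 = 0.69163, p̂₂ = 1284/1896 = 0.67722.
Pooled p̂ = (1330+1284)/(1923+1896) = 2614/3819 = 0.68447.
SE = √(0.21597 × 0.00104745) = 0.01504.
z = (0.69163 − 0.67722)/0.01504 = 0.01441/0.01504 = 0.958.

z = 0.958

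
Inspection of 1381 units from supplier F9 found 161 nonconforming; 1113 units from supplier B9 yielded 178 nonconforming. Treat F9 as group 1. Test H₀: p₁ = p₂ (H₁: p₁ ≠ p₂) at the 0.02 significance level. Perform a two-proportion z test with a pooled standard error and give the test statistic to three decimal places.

p̂₁ = 161/1381 = 0.116582, p̂₂ = 178/1113 = 0.159928.
Pooled p̂ = (161+178)/(1381+1113) = 339/2494 = 0.135926.
SE = √(p̂(1−p̂)(1/n₁+1/n₂)) = √(0.135926·0.864074·0.00162259) = √(0.000190573) = 0.013805.
z = (0.116582 − 0.159928)/0.013805 = -0.043346/0.013805 = -3.140.
p-value = 2·P(Z > 3.140) ≈ 0.0017; since p < α = 0.02, reject H₀.

z = -3.140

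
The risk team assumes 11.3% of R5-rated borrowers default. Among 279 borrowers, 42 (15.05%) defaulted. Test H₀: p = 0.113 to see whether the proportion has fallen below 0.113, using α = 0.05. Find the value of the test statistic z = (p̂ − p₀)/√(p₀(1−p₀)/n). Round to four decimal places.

p̂ = 42/279 ≈ 0.150538.
Under H₀, SE = √(0.113·0.887/279) = √(0.000359251) = 0.018954.
z = (0.150538 − 0.113)/0.018954 = 0.037538/0.018954 = 1.9805.
p-value = P(Z < 1.980) ≈ 0.9762; since p > α = 0.05, fail to reject H₀.

z = 1.9805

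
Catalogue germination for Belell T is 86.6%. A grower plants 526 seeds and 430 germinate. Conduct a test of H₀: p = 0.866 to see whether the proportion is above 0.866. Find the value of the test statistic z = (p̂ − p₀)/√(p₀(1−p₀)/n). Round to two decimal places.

z = -3.27

p̂ = 430/526 = 0.81749.
Under H₀, SE = √(0.866·0.134/526) = √(0.000220616) = 0.01485.
z = (0.81749 − 0.866)/0.01485 = -0.04851/0.01485 = -3.27.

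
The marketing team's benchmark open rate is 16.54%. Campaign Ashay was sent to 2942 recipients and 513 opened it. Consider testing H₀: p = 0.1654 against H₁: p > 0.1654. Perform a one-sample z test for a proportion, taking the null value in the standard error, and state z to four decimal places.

z = 1.3097

p̂ = 513/2942 ≈ 0.1743712.
SE = √(p₀(1−p₀)/n) = √(0.13804/2942) = 0.0068499.
z = (0.1743712 − 0.1654)/0.0068499 = 0.0089712/0.0068499 = 1.3097.
p-value = P(Z > 1.310) ≈ 0.0952.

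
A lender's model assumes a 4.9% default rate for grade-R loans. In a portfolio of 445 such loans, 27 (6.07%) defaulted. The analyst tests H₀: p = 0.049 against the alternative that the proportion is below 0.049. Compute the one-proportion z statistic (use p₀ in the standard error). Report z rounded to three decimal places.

z = 1.141

p̂ = 27/445 ≈ 0.06067.
SE = √(p₀(1−p₀)/n) = √(0.046599/445) = 0.01023.
z = (0.06067 − 0.049)/0.01023 = 0.01167/0.01023 = 1.141.
p-value = P(Z < 1.141) ≈ 0.8730.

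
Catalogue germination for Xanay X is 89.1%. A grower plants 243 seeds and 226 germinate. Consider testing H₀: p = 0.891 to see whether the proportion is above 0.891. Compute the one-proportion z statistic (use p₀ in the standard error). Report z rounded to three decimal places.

p̂ = 226/243 ≈ 0.93004.
Under H₀, SE = √(0.891·0.109/243) = √(0.000399667) = 0.01999.
z = (0.93004 − 0.891)/0.01999 = 0.03904/0.01999 = 1.953.
p-value = P(Z > 1.953) ≈ 0.0254.

z = 1.953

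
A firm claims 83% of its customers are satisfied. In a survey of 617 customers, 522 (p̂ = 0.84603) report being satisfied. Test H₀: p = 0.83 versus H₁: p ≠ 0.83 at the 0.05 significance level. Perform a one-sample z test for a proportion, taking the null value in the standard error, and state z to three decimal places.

z = 1.060

p̂ = 522/617 ≈ 0.84603.
SE = √(p₀(1−p₀)/n) = √(0.1411/617) = 0.01512.
z = (0.84603 − 0.83)/0.01512 = 0.01603/0.01512 = 1.060.
p-value = 2·P(Z > 1.060) ≈ 0.2892, so at α = 0.05 we fail to reject H₀.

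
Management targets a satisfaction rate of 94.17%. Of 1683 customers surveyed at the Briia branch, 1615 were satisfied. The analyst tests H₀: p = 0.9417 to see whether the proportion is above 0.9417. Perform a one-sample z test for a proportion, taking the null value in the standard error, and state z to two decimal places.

p̂ = 1615/1683 ≈ 0.95960.
Standard error under H₀: √(0.9417×0.0583/1683) = 0.00571.
z = (0.95960 − 0.9417)/0.00571 = 0.01790/0.00571 = 3.13.
p-value = P(Z > 3.133) ≈ 0.0009.

z = 3.13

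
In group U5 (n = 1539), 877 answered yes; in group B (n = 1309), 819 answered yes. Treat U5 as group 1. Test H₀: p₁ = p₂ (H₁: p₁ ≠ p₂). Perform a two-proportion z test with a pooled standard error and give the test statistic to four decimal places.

p̂₁ = 877/1539 ≈ 0.5698506, p̂₂ = 819/1309 ≈ 0.6256684.
Pooled p̂ = (877+819)/(1539+1309) = 1696/2848 = 0.5955056.
SE = √(0.240879 × 0.00141371) = 0.0184536.
z = (0.5698506 − 0.6256684)/0.0184536 = -0.0558178/0.0184536 = -3.0248.

z = -3.0248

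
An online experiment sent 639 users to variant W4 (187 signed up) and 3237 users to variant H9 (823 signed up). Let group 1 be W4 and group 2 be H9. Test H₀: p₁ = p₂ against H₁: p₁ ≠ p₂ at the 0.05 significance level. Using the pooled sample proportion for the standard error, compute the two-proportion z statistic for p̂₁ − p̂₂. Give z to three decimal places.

z = 2.021

p̂₁ = 187/639 = 0.29264, p̂₂ = 823/3237 = 0.25425.
Pooled p̂ = (187+823)/(639+3237) = 1010/3876 = 0.26058.
SE = √(p̂(1−p̂)(1/n₁+1/n₂)) = √(0.26058·0.73942·0.00187387) = √(0.000361052) = 0.01900.
z = (0.29264 − 0.25425)/0.01900 = 0.03839/0.01900 = 2.021.
p-value = 2·P(Z > 2.021) ≈ 0.0433. With α = 0.05, reject H₀.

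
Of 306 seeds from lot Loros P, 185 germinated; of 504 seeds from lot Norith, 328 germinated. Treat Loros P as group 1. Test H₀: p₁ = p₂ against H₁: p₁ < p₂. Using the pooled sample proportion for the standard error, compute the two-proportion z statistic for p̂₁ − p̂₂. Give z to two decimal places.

p̂₁ = 185/306 = 0.6046, p̂₂ = 328/504 = 0.6508.
Pooled p̂ = (185+328)/(306+504) = 513/810 = 0.6333.
SE = √(0.232222 × 0.0052521) = 0.0349.
z = (0.6046 − 0.6508)/0.0349 = -0.0462/0.0349 = -1.32.

z = -1.32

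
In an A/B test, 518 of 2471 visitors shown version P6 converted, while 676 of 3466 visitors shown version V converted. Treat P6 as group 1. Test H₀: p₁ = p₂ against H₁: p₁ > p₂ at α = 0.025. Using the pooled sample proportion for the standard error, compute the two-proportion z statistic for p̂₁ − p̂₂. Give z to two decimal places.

z = 1.38

p̂₁ = 518/2471 = 0.2096, p̂₂ = 676/3466 = 0.1950.
Pooled p̂ = (518+676)/(2471+3466) = 1194/5937 = 0.2011.
SE = √(0.160666 × 0.000693211) = 0.0106.
z = (0.2096 − 0.1950)/0.0106 = 0.0146/0.0106 = 1.38.
p-value = P(Z > 1.383) ≈ 0.0833. With α = 0.025, fail to reject H₀.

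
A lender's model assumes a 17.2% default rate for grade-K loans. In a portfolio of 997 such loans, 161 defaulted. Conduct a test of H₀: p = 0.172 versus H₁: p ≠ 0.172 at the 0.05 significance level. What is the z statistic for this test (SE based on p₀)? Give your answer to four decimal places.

z = -0.8798

p̂ = 161/997 = 0.1614845.
SE = √(p₀(1−p₀)/n) = √(0.14242/997) = 0.0119518.
z = (0.1614845 − 0.172)/0.0119518 = -0.0105155/0.0119518 = -0.8798.
p-value = 2·P(Z > 0.880) ≈ 0.3790; since p > α = 0.05, fail to reject H₀.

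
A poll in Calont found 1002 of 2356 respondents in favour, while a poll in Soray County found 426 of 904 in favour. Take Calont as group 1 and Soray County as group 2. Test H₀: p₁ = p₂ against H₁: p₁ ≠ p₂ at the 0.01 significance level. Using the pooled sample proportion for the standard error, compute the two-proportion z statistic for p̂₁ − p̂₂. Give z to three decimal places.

p̂₁ = 1002/2356 = 0.42530, p̂₂ = 426/904 = 0.47124.
Pooled p̂ = (1002+426)/(2356+904) = 1428/3260 = 0.43804.
SE = √(0.246161 × 0.00153064) = 0.01941.
z = (0.42530 − 0.47124)/0.01941 = -0.04594/0.01941 = -2.367.
Two-sided p-value ≈ 2·Φ(−2.367) = 0.0179; since p > α = 0.01, fail to reject H₀.

z = -2.367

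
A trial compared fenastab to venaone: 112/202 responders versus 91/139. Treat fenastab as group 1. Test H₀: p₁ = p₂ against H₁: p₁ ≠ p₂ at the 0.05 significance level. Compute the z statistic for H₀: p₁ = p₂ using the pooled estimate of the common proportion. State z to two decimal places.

p̂₁ = 112/202 = 0.5545, p̂₂ = 91/139 = 0.6547.
Pooled p̂ = (112+91)/(202+139) = 203/341 = 0.5953.
SE = √(0.240916 × 0.0121447) = 0.0541.
z = (0.5545 − 0.6547)/0.0541 = -0.1002/0.0541 = -1.85.
Two-sided p-value ≈ 2·Φ(−1.853) = 0.0639. With α = 0.05, fail to reject H₀.

z = -1.85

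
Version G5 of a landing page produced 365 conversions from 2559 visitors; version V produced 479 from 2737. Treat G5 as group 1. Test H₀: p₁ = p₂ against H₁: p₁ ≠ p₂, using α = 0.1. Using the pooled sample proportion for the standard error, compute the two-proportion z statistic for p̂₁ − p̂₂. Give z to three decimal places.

z = -3.217

p̂₁ = 365/2559 ≈ 0.142634, p̂₂ = 479/2737 ≈ 0.175009.
Pooled p̂ = (365+479)/(2559+2737) = 844/5296 = 0.159366.
SE = √(p̂(1−p̂)(1/n₁+1/n₂)) = √(0.159366·0.840634·0.000756141) = √(0.000101299) = 0.010065.
z = (0.142634 − 0.175009)/0.010065 = -0.032375/0.010065 = -3.217.
Two-sided p-value ≈ 2·Φ(−3.217) = 0.0013; since p < α = 0.1, reject H₀.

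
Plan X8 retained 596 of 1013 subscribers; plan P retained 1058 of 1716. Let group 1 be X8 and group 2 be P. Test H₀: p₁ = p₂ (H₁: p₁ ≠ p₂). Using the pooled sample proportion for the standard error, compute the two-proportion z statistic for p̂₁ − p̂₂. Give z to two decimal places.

p̂₁ = 596/1013 = 0.58835, p̂₂ = 1058/1716 = 0.61655.
Pooled p̂ = (596+1058)/(1013+1716) = 1654/2729 = 0.60608.
SE = √(p̂(1−p̂)(1/n₁+1/n₂)) = √(0.60608·0.39392·0.00156992) = √(0.000374812) = 0.01936.
z = (0.58835 − 0.61655)/0.01936 = -0.02820/0.01936 = -1.46.
Two-sided p-value ≈ 2·Φ(−1.457) = 0.1452.

z = -1.46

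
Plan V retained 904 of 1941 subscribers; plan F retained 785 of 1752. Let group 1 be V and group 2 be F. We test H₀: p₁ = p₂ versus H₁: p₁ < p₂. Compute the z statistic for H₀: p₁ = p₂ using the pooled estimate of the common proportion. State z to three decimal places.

z = 1.077

p̂₁ = 904/1941 ≈ 0.46574, p̂₂ = 785/1752 ≈ 0.44806.
Pooled p̂ = (904+785)/(1941+1752) = 1689/3693 = 0.45735.
SE = √(p̂(1−p̂)(1/n₁+1/n₂)) = √(0.45735·0.54265·0.00108597) = √(0.000269518) = 0.01642.
z = (0.46574 − 0.44806)/0.01642 = 0.01768/0.01642 = 1.077.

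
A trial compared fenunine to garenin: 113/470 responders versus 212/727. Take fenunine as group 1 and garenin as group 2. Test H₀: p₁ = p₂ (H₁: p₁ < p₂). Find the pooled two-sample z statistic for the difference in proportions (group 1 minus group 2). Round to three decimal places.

p̂₁ = 113/470 = 0.240426, p̂₂ = 212/727 = 0.291609.
Pooled p̂ = (113+212)/(470+727) = 325/1197 = 0.271512.
SE = √(p̂(1−p̂)(1/n₁+1/n₂)) = √(0.271512·0.728488·0.00350318) = √(0.000692905) = 0.026323.
z = (0.240426 − 0.291609)/0.026323 = -0.051183/0.026323 = -1.944.
p-value = P(Z < -1.944) ≈ 0.0259.

z = -1.944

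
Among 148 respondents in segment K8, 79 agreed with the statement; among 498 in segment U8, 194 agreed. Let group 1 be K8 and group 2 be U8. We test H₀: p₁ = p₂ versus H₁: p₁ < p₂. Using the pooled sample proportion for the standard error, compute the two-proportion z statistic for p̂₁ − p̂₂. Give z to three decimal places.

z = 3.119

p̂₁ = 79/148 ≈ 0.533784, p̂₂ = 194/498 ≈ 0.389558.
Pooled p̂ = (79+194)/(148+498) = 273/646 = 0.422601.
SE = √(0.244009 × 0.00876479) = 0.046246.
z = (0.533784 − 0.389558)/0.046246 = 0.144226/0.046246 = 3.119.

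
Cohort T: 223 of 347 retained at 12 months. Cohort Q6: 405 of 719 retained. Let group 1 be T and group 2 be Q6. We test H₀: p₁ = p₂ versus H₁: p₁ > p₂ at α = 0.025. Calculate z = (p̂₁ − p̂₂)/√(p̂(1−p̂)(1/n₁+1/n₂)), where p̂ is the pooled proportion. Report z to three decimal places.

p̂₁ = 223/347 ≈ 0.64265, p̂₂ = 405/719 ≈ 0.56328.
Pooled p̂ = (223+405)/(347+719) = 628/1066 = 0.58912.
SE = √(0.242058 × 0.00427266) = 0.03216.
z = (0.64265 − 0.56328)/0.03216 = 0.07937/0.03216 = 2.468.
p-value = P(Z > 2.468) ≈ 0.0068, so at α = 0.025 we reject H₀.

z = 2.468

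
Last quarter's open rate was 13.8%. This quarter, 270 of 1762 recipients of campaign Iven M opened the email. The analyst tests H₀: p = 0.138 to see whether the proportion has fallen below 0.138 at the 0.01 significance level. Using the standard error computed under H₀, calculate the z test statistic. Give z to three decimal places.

z = 1.854

p̂ = 270/1762 ≈ 0.153235.
Standard error under H₀: √(0.138×0.862/1762) = 0.008217.
z = (0.153235 − 0.138)/0.008217 = 0.015235/0.008217 = 1.854.
p-value = P(Z < 1.854) ≈ 0.9681. With α = 0.01, fail to reject H₀.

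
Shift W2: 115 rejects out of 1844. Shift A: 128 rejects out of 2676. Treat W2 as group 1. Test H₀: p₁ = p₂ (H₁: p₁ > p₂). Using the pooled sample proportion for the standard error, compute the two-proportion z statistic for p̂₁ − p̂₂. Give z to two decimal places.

z = 2.13

p̂₁ = 115/1844 ≈ 0.06236, p̂₂ = 128/2676 ≈ 0.04783.
Pooled p̂ = (115+128)/(1844+2676) = 243/4520 = 0.05376.
SE = √(0.0508708 × 0.000915991) = 0.00683.
z = (0.06236 − 0.04783)/0.00683 = 0.01453/0.00683 = 2.13.
p-value = P(Z > 2.129) ≈ 0.0166.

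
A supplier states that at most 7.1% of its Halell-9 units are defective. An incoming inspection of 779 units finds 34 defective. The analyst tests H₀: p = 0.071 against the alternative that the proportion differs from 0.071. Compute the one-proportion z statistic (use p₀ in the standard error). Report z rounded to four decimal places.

p̂ = 34/779 = 0.0436457.
Under H₀, SE = √(0.071·0.929/779) = √(8.46714e-05) = 0.0092017.
z = (0.0436457 − 0.071)/0.0092017 = -0.0273543/0.0092017 = -2.9727.

z = -2.9727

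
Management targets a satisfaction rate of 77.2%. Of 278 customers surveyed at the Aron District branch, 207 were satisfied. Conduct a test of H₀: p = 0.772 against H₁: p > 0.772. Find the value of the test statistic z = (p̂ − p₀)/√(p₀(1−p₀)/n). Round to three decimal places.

p̂ = 207/278 = 0.74460.
SE = √(p₀(1−p₀)/n) = √(0.17602/278) = 0.02516.
z = (0.74460 − 0.772)/0.02516 = -0.02740/0.02516 = -1.089.

z = -1.089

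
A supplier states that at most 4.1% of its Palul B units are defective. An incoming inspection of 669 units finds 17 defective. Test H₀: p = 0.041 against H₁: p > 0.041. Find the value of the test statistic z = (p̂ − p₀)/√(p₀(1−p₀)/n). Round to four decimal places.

z = -2.0334

p̂ = 17/669 = 0.0254111.
Standard error under H₀: √(0.041×0.959/669) = 0.0076663.
z = (0.0254111 − 0.041)/0.0076663 = -0.0155889/0.0076663 = -2.0334.
p-value = P(Z > -2.033) ≈ 0.9790.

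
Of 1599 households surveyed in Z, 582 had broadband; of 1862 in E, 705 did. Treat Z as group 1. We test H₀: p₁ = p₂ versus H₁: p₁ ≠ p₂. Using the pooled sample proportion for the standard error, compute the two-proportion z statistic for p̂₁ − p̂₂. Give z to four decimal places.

z = -0.8889

p̂₁ = 582/1599 = 0.363977, p̂₂ = 705/1862 = 0.378625.
Pooled p̂ = (582+705)/(1599+1862) = 1287/3461 = 0.371858.
SE = √(p̂(1−p̂)(1/n₁+1/n₂)) = √(0.371858·0.628142·0.00116245) = √(0.000271524) = 0.016478.
z = (0.363977 − 0.378625)/0.016478 = -0.014648/0.016478 = -0.8889.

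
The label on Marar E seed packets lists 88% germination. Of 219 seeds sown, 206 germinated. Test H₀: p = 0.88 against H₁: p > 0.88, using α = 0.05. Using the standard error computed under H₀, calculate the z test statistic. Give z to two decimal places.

p̂ = 206/219 ≈ 0.94064.
SE = √(p₀(1−p₀)/n) = √(0.1056/219) = 0.02196.
z = (0.94064 − 0.88)/0.02196 = 0.06064/0.02196 = 2.76.
p-value = P(Z > 2.761) ≈ 0.0029; since p < α = 0.05, reject H₀.

z = 2.76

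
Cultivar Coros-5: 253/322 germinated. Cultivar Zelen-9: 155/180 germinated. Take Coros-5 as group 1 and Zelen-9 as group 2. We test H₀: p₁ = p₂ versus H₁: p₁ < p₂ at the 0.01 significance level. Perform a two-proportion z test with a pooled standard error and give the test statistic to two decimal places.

z = -2.08

p̂₁ = 253/322 ≈ 0.7857, p̂₂ = 155/180 ≈ 0.8611.
Pooled p̂ = (253+155)/(322+180) = 408/502 = 0.8127.
SE = √(p̂(1−p̂)(1/n₁+1/n₂)) = √(0.8127·0.1873·0.00866115) = √(0.00131812) = 0.0363.
z = (0.7857 − 0.8611)/0.0363 = -0.0754/0.0363 = -2.08.
p-value = P(Z < -2.077) ≈ 0.0189. With α = 0.01, fail to reject H₀.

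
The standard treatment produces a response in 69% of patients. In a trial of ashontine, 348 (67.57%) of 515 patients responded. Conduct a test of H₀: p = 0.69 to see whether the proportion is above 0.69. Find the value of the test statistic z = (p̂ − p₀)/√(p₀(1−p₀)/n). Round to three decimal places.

z = -0.700

p̂ = 348/515 ≈ 0.67573.
Standard error under H₀: √(0.69×0.31/515) = 0.02038.
z = (0.67573 − 0.69)/0.02038 = -0.01427/0.02038 = -0.700.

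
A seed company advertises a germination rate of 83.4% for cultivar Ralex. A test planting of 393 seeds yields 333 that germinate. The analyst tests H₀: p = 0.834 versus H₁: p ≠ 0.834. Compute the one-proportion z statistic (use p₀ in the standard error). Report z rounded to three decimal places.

p̂ = 333/393 = 0.84733.
Standard error under H₀: √(0.834×0.166/393) = 0.01877.
z = (0.84733 − 0.834)/0.01877 = 0.01333/0.01877 = 0.710.

z = 0.710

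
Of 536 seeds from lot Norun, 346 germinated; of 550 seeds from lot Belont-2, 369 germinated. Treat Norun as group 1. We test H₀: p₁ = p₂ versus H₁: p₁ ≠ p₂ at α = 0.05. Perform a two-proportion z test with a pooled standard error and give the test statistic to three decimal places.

z = -0.882

p̂₁ = 346/536 = 0.64552, p̂₂ = 369/550 = 0.67091.
Pooled p̂ = (346+369)/(536+550) = 715/1086 = 0.65838.
SE = √(p̂(1−p̂)(1/n₁+1/n₂)) = √(0.65838·0.34162·0.00368385) = √(0.000828557) = 0.02878.
z = (0.64552 − 0.67091)/0.02878 = -0.02539/0.02878 = -0.882.
Two-sided p-value ≈ 2·Φ(−0.882) = 0.3778. With α = 0.05, fail to reject H₀.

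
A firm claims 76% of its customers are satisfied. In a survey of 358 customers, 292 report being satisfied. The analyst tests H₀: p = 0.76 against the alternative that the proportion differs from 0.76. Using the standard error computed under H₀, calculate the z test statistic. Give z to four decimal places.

p̂ = 292/358 ≈ 0.815642.
SE = √(p₀(1−p₀)/n) = √(0.1824/358) = 0.022572.
z = (0.815642 − 0.76)/0.022572 = 0.055642/0.022572 = 2.4651.

z = 2.4651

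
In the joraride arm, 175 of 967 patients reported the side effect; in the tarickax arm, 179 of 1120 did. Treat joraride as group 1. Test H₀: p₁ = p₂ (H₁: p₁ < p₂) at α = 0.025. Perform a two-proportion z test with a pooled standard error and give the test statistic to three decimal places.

p̂₁ = 175/967 ≈ 0.18097, p̂₂ = 179/1120 ≈ 0.15982.
Pooled p̂ = (175+179)/(967+1120) = 354/2087 = 0.16962.
SE = √(0.14085 × 0.00192698) = 0.01647.
z = (0.18097 − 0.15982)/0.01647 = 0.02115/0.01647 = 1.284.
p-value = P(Z < 1.284) ≈ 0.9004; since p > α = 0.025, fail to reject H₀.

z = 1.284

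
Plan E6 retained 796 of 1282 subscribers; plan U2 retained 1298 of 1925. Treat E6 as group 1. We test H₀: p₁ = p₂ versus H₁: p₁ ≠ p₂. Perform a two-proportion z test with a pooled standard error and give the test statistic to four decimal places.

p̂₁ = 796/1282 = 0.6209048, p̂₂ = 1298/1925 = 0.6742857.
Pooled p̂ = (796+1298)/(1282+1925) = 2094/3207 = 0.6529467.
SE = √(0.226607 × 0.00129951) = 0.0171604.
z = (0.6209048 − 0.6742857)/0.0171604 = -0.0533809/0.0171604 = -3.1107.
p-value = 2·P(Z > 3.111) ≈ 0.0019.

z = -3.1107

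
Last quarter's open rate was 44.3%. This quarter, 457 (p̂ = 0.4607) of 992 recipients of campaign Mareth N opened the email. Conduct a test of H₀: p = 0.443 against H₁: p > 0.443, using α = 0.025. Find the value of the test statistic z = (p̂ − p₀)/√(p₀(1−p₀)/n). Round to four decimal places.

p̂ = 457/992 = 0.4606855.
Standard error under H₀: √(0.443×0.557/992) = 0.0157715.
z = (0.4606855 − 0.443)/0.0157715 = 0.0176855/0.0157715 = 1.1214.
p-value = P(Z > 1.121) ≈ 0.1311. With α = 0.025, fail to reject H₀.

z = 1.1214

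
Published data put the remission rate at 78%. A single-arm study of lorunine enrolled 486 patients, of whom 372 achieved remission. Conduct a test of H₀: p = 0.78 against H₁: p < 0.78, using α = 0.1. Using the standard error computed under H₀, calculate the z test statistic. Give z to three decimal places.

z = -0.775

p̂ = 372/486 ≈ 0.76543.
Under H₀, SE = √(0.78·0.22/486) = √(0.000353086) = 0.01879.
z = (0.76543 − 0.78)/0.01879 = -0.01457/0.01879 = -0.775.
p-value = P(Z < -0.775) ≈ 0.2191, so at α = 0.1 we fail to reject H₀.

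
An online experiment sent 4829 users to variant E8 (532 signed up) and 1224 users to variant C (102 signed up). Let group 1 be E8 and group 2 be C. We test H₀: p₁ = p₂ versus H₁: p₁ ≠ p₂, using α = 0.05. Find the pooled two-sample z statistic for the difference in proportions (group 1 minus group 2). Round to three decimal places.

z = 2.738

p̂₁ = 532/4829 = 0.1101677, p̂₂ = 102/1224 = 0.0833333.
Pooled p̂ = (532+102)/(4829+1224) = 634/6053 = 0.1047415.
SE = √(p̂(1−p̂)(1/n₁+1/n₂)) = √(0.1047415·0.8952585·0.00102408) = √(9.60283e-05) = 0.0097994.
z = (0.1101677 − 0.0833333)/0.0097994 = 0.0268344/0.0097994 = 2.738.
p-value = 2·P(Z > 2.738) ≈ 0.0062, so at α = 0.05 we reject H₀.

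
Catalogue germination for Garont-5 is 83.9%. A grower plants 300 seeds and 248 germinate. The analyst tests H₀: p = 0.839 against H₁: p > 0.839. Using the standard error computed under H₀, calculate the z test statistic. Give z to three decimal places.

z = -0.581

p̂ = 248/300 ≈ 0.82667.
Under H₀, SE = √(0.839·0.161/300) = √(0.000450263) = 0.02122.
z = (0.82667 − 0.839)/0.02122 = -0.01233/0.02122 = -0.581.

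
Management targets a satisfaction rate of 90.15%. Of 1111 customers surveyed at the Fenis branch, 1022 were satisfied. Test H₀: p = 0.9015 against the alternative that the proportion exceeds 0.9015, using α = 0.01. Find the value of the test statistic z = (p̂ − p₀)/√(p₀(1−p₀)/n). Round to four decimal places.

z = 2.0572

p̂ = 1022/1111 ≈ 0.9198920.
Under H₀, SE = √(0.9015·0.0985/1111) = √(7.9926e-05) = 0.0089401.
z = (0.9198920 − 0.9015)/0.0089401 = 0.0183920/0.0089401 = 2.0572.
p-value = P(Z > 2.057) ≈ 0.0198; since p > α = 0.01, fail to reject H₀.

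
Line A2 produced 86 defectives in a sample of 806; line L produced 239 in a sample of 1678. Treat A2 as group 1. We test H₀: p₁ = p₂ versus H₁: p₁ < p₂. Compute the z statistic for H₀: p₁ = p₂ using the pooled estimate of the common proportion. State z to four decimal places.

p̂₁ = 86/806 ≈ 0.106700, p̂₂ = 239/1678 ≈ 0.142431.
Pooled p̂ = (86+239)/(806+1678) = 325/2484 = 0.130837.
SE = √(p̂(1−p̂)(1/n₁+1/n₂)) = √(0.130837·0.869163·0.00183664) = √(0.000208861) = 0.014452.
z = (0.106700 − 0.142431)/0.014452 = -0.035731/0.014452 = -2.4724.
p-value = P(Z < -2.472) ≈ 0.0067.

z = -2.4724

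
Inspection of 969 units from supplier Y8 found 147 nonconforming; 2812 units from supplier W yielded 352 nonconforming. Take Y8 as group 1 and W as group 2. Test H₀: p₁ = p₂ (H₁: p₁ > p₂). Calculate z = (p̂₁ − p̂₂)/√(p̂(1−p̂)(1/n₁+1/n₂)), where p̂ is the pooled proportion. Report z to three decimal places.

p̂₁ = 147/969 = 0.151703, p̂₂ = 352/2812 = 0.125178.
Pooled p̂ = (147+352)/(969+2812) = 499/3781 = 0.131976.
SE = √(p̂(1−p̂)(1/n₁+1/n₂)) = √(0.131976·0.868024·0.00138761) = √(0.000158962) = 0.012608.
z = (0.151703 − 0.125178)/0.012608 = 0.026525/0.012608 = 2.104.
p-value = P(Z > 2.104) ≈ 0.0177.

z = 2.104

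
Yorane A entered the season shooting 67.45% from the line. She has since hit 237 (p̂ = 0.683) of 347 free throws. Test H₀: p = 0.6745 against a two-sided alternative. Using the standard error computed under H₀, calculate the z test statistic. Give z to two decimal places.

z = 0.34

p̂ = 237/347 ≈ 0.6830.
Standard error under H₀: √(0.6745×0.3255/347) = 0.0252.
z = (0.6830 − 0.6745)/0.0252 = 0.0085/0.0252 = 0.34.
Two-sided p-value ≈ 2·Φ(−0.338) = 0.7355.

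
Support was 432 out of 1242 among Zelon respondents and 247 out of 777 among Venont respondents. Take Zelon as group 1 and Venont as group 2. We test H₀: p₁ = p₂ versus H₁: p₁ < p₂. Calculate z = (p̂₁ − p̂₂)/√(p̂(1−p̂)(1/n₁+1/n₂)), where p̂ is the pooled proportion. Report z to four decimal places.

z = 1.3853

p̂₁ = 432/1242 ≈ 0.347826, p̂₂ = 247/777 ≈ 0.317889.
Pooled p̂ = (432+247)/(1242+777) = 679/2019 = 0.336305.
SE = √(p̂(1−p̂)(1/n₁+1/n₂)) = √(0.336305·0.663695·0.00209215) = √(0.000466977) = 0.021610.
z = (0.347826 − 0.317889)/0.021610 = 0.029937/0.021610 = 1.3853.
p-value = P(Z < 1.385) ≈ 0.9170.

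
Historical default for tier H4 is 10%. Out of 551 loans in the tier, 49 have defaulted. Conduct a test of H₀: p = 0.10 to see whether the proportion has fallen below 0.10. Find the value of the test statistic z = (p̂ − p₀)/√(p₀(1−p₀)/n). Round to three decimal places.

z = -0.866

p̂ = 49/551 = 0.08893.
Under H₀, SE = √(0.1·0.9/551) = √(0.000163339) = 0.01278.
z = (0.08893 − 0.1)/0.01278 = -0.01107/0.01278 = -0.866.
p-value = P(Z < -0.866) ≈ 0.1932.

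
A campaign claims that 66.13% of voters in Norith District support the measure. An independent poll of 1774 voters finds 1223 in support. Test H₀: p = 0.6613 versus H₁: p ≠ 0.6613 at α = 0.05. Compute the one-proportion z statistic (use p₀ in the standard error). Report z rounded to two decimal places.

z = 2.50

p̂ = 1223/1774 = 0.68940.
Standard error under H₀: √(0.6613×0.3387/1774) = 0.01124.
z = (0.68940 − 0.6613)/0.01124 = 0.02810/0.01124 = 2.50.
p-value = 2·P(Z > 2.501) ≈ 0.0124, so at α = 0.05 we reject H₀.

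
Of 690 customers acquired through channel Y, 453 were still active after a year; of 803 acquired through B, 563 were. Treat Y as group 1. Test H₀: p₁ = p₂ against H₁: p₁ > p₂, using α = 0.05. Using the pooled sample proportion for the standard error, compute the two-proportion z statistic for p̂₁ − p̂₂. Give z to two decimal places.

z = -1.84

p̂₁ = 453/690 = 0.6565, p̂₂ = 563/803 = 0.7011.
Pooled p̂ = (453+563)/(690+803) = 1016/1493 = 0.6805.
SE = √(p̂(1−p̂)(1/n₁+1/n₂)) = √(0.6805·0.3195·0.00269461) = √(0.000585852) = 0.0242.
z = (0.6565 − 0.7011)/0.0242 = -0.0446/0.0242 = -1.84.
p-value = P(Z > -1.843) ≈ 0.9673. With α = 0.05, fail to reject H₀.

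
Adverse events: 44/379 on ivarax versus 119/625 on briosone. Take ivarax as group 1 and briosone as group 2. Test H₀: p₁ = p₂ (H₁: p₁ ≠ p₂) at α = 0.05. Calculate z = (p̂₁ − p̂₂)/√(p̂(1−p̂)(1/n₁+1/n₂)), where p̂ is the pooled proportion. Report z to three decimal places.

z = -3.095

p̂₁ = 44/379 ≈ 0.11609, p̂₂ = 119/625 ≈ 0.19040.
Pooled p̂ = (44+119)/(379+625) = 163/1004 = 0.16235.
SE = √(p̂(1−p̂)(1/n₁+1/n₂)) = √(0.16235·0.83765·0.00423852) = √(0.000576409) = 0.02401.
z = (0.11609 − 0.19040)/0.02401 = -0.07431/0.02401 = -3.095.
p-value = 2·P(Z > 3.095) ≈ 0.0020; since p < α = 0.05, reject H₀.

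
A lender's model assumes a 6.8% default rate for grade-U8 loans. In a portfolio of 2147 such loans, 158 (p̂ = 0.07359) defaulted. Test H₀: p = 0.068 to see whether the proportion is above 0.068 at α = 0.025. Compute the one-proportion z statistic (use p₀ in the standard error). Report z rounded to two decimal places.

z = 1.03

p̂ = 158/2147 = 0.07359.
Under H₀, SE = √(0.068·0.932/2147) = √(2.95184e-05) = 0.00543.
z = (0.07359 − 0.068)/0.00543 = 0.00559/0.00543 = 1.03.
p-value = P(Z > 1.029) ≈ 0.1517, so at α = 0.025 we fail to reject H₀.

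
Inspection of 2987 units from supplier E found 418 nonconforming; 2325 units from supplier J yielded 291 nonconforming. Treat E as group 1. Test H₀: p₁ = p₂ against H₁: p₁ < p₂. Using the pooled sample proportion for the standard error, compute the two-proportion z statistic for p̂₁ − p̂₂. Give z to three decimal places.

p̂₁ = 418/2987 ≈ 0.13994, p̂₂ = 291/2325 ≈ 0.12516.
Pooled p̂ = (418+291)/(2987+2325) = 709/5312 = 0.13347.
SE = √(0.115657 × 0.000764892) = 0.00941.
z = (0.13994 − 0.12516)/0.00941 = 0.01478/0.00941 = 1.571.

z = 1.571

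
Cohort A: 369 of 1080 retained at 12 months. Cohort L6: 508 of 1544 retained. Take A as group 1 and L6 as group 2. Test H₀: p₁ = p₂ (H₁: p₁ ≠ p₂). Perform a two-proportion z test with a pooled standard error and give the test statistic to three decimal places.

z = 0.676

p̂₁ = 369/1080 = 0.34167, p̂₂ = 508/1544 = 0.32902.
Pooled p̂ = (369+508)/(1080+1544) = 877/2624 = 0.33422.
SE = √(p̂(1−p̂)(1/n₁+1/n₂)) = √(0.33422·0.66578·0.00157359) = √(0.000350153) = 0.01871.
z = (0.34167 − 0.32902)/0.01871 = 0.01265/0.01871 = 0.676.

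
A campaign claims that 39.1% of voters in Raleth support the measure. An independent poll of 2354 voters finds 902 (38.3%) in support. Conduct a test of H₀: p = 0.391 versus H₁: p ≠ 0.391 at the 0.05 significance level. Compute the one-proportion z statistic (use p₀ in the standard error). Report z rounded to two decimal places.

p̂ = 902/2354 ≈ 0.38318.
Standard error under H₀: √(0.391×0.609/2354) = 0.01006.
z = (0.38318 − 0.391)/0.01006 = -0.00782/0.01006 = -0.78.
Two-sided p-value ≈ 2·Φ(−0.778) = 0.4367; since p > α = 0.05, fail to reject H₀.

z = -0.78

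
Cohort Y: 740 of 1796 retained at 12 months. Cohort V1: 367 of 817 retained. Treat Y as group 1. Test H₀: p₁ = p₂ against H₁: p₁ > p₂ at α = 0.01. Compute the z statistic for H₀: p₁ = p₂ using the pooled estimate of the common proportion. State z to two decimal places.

z = -1.78

p̂₁ = 740/1796 ≈ 0.4120, p̂₂ = 367/817 ≈ 0.4492.
Pooled p̂ = (740+367)/(1796+817) = 1107/2613 = 0.4237.
SE = √(0.244171 × 0.00178078) = 0.0209.
z = (0.4120 − 0.4492)/0.0209 = -0.0372/0.0209 = -1.78.
p-value = P(Z > -1.783) ≈ 0.9627; since p > α = 0.01, fail to reject H₀.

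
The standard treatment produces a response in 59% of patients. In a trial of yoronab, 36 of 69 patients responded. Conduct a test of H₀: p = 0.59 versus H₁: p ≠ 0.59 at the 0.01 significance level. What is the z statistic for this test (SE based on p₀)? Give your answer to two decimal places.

z = -1.15

p̂ = 36/69 ≈ 0.5217.
Standard error under H₀: √(0.59×0.41/69) = 0.0592.
z = (0.5217 − 0.59)/0.0592 = -0.0683/0.0592 = -1.15.
p-value = 2·P(Z > 1.153) ≈ 0.2490, so at α = 0.01 we fail to reject H₀.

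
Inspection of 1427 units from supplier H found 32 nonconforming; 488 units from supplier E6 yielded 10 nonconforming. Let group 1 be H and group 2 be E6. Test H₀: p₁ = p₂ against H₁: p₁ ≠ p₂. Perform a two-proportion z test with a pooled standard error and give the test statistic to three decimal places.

z = 0.252

p̂₁ = 32/1427 ≈ 0.022425, p̂₂ = 10/488 ≈ 0.020492.
Pooled p̂ = (32+10)/(1427+488) = 42/1915 = 0.021932.
SE = √(0.0214511 × 0.00274995) = 0.007680.
z = (0.022425 − 0.020492)/0.007680 = 0.001933/0.007680 = 0.252.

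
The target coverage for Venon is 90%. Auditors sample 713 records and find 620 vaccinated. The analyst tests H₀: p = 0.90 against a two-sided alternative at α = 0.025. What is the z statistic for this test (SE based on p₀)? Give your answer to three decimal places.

z = -2.709

p̂ = 620/713 = 0.869565.
Standard error under H₀: √(0.9×0.1/713) = 0.011235.
z = (0.869565 − 0.9)/0.011235 = -0.030435/0.011235 = -2.709.
Two-sided p-value ≈ 2·Φ(−2.709) = 0.0068; since p < α = 0.025, reject H₀.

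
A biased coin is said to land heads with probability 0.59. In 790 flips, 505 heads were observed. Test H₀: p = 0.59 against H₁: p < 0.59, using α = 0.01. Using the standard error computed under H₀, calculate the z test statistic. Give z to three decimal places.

z = 2.814

p̂ = 505/790 = 0.63924.
Under H₀, SE = √(0.59·0.41/790) = √(0.000306203) = 0.01750.
z = (0.63924 − 0.59)/0.01750 = 0.04924/0.01750 = 2.814.
p-value = P(Z < 2.814) ≈ 0.9976, so at α = 0.01 we fail to reject H₀.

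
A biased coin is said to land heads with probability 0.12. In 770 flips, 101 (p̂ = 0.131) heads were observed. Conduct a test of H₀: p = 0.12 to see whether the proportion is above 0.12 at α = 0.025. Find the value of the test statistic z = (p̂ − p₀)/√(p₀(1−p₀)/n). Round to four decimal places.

z = 0.9537

p̂ = 101/770 = 0.131169.
SE = √(p₀(1−p₀)/n) = √(0.1056/770) = 0.011711.
z = (0.131169 − 0.12)/0.011711 = 0.011169/0.011711 = 0.9537.
p-value = P(Z > 0.954) ≈ 0.1701, so at α = 0.025 we fail to reject H₀.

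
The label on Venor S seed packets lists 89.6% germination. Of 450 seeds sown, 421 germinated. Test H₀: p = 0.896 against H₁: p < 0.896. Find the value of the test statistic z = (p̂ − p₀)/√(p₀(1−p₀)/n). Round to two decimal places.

z = 2.75

p̂ = 421/450 = 0.9356.
SE = √(p₀(1−p₀)/n) = √(0.093184/450) = 0.0144.
z = (0.9356 − 0.896)/0.0144 = 0.0396/0.0144 = 2.75.
p-value = P(Z < 2.749) ≈ 0.9970.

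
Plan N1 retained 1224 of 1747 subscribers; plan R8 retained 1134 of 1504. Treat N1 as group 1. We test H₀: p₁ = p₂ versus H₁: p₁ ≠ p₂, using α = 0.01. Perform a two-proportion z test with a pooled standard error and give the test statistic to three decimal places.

z = -3.399

p̂₁ = 1224/1747 ≈ 0.70063, p̂₂ = 1134/1504 ≈ 0.75399.
Pooled p̂ = (1224+1134)/(1747+1504) = 2358/3251 = 0.72532.
SE = √(0.199233 × 0.0012373) = 0.01570.
z = (0.70063 − 0.75399)/0.01570 = -0.05336/0.01570 = -3.399.
p-value = 2·P(Z > 3.399) ≈ 0.0007; since p < α = 0.01, reject H₀.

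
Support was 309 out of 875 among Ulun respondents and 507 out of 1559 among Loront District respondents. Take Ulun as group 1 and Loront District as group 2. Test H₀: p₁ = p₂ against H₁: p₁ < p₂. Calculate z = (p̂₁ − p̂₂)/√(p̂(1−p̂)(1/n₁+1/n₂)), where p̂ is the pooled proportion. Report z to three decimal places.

z = 1.401

p̂₁ = 309/875 = 0.35314, p̂₂ = 507/1559 = 0.32521.
Pooled p̂ = (309+507)/(875+1559) = 816/2434 = 0.33525.
SE = √(0.222858 × 0.00178429) = 0.01994.
z = (0.35314 − 0.32521)/0.01994 = 0.02793/0.01994 = 1.401.
p-value = P(Z < 1.401) ≈ 0.9194.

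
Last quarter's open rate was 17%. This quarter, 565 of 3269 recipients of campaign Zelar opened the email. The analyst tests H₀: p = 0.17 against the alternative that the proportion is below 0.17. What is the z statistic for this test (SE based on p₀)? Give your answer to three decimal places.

z = 0.432

p̂ = 565/3269 = 0.17284.
Standard error under H₀: √(0.17×0.83/3269) = 0.00657.
z = (0.17284 − 0.17)/0.00657 = 0.00284/0.00657 = 0.432.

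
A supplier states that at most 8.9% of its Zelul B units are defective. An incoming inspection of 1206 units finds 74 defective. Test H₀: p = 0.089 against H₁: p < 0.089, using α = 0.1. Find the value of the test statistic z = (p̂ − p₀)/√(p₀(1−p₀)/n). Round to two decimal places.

p̂ = 74/1206 ≈ 0.0614.
Standard error under H₀: √(0.089×0.911/1206) = 0.0082.
z = (0.0614 − 0.089)/0.0082 = -0.0276/0.0082 = -3.37.
p-value = P(Z < -3.371) ≈ 0.0004. With α = 0.1, reject H₀.

z = -3.37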